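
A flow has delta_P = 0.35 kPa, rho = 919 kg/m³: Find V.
Formula: V = \sqrt{\frac{2 \Delta P}{\rho}}
V = √(2·(0.35·1000)/919) = 0.8728 m/s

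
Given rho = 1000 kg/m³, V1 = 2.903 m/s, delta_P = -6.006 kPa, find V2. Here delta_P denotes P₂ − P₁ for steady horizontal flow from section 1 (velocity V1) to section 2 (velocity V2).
Formula: \Delta P = \frac{1}{2} \rho (V_1^2 - V_2^2)
Substituting knowns: -6.006 = 0.5·1000·(2.903² − V2²)/1000
Solving for V2: V2 = √(2.903² − 2·(-6.006·1000)/1000) = 4.521 m/s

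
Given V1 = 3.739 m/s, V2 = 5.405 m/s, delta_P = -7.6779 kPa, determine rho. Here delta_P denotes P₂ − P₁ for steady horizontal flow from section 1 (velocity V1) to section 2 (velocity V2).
Formula: \Delta P = \frac{1}{2} \rho (V_1^2 - V_2^2)
Substituting knowns: -7.6779 = 0.5·rho·(3.739² − 5.405²)/1000
Solving for rho: rho = 2·(-7.6779·1000)/(3.739² − 5.405²) = 1008 kg/m³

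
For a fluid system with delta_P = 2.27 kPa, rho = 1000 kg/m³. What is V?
Formula: V = \sqrt{\frac{2 \Delta P}{\rho}}
V = √(2·(2.27·1000)/1000) = 2.131 m/s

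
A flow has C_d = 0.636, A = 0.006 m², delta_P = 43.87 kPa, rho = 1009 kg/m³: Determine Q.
Formula: Q = C_d A \sqrt{\frac{2 \Delta P}{\rho}}
Q = 0.636·0.006·√(2·(43.87·1000)/1009)·1000 = 35.58 L/s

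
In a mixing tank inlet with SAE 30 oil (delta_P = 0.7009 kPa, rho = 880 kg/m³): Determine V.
Formula: V = \sqrt{\frac{2 \Delta P}{\rho}}
V = √(2·(0.7009·1000)/880) = 1.262 m/s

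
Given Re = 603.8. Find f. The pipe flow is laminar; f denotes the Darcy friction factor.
Formula: f = \frac{64}{Re}
f = 64/603.8 = 0.106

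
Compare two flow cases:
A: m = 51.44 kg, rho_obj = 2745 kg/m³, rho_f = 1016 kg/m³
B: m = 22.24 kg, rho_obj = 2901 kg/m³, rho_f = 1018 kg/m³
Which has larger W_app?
W_app(A) = 317.9 N, W_app(B) = 141.6 N. Answer: A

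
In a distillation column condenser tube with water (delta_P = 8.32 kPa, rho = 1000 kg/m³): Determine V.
Formula: V = \sqrt{\frac{2 \Delta P}{\rho}}
V = √(2·(8.32·1000)/1000) = 4.079 m/s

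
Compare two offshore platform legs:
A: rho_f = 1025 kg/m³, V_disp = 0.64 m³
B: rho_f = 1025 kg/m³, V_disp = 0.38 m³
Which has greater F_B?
F_B(A) = 6435 N, F_B(B) = 3821 N. Answer: A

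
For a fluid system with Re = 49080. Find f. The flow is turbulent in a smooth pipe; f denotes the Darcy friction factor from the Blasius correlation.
Formula: f = \frac{0.316}{Re^{0.25}}
f = 0.316/49080^0.25 = 0.02123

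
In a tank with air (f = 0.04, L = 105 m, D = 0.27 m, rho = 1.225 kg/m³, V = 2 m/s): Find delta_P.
Formula: \Delta P = f \frac{L}{D} \frac{\rho V^2}{2}
delta_P = 0.04·(105/0.27)·0.5·1.225·2²/1000 = 0.03811 kPa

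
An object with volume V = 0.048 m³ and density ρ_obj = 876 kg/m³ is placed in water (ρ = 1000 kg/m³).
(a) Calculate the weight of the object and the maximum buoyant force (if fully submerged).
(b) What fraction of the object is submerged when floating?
(a) W=rho_obj*g*V=876*9.81*0.048=412.5 N; F_B(max)=rho*g*V=1000*9.81*0.048=470.9 N
(b) Floating fraction=rho_obj/rho=876/1000=0.876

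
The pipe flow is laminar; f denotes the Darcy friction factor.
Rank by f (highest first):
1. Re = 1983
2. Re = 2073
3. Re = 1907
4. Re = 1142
Case 1: f = 0.03227
Case 2: f = 0.03087
Case 3: f = 0.03356
Case 4: f = 0.05604
Ranking (highest first): 4, 3, 1, 2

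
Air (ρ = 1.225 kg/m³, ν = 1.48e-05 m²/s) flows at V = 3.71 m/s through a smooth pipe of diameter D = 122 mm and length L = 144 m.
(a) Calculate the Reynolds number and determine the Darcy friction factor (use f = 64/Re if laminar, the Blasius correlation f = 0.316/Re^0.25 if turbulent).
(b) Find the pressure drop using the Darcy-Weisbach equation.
(a) Re = V·D/ν = 3.71·0.122/1.48e-05 = 30582 → turbulent (Re > 4000); f = 0.316/Re^0.25 = 0.316/30582^0.25 = 0.023896
(b) Darcy-Weisbach: ΔP = f·(L/D)·½ρV²/1000 = 0.023896·(144/0.122)·½·1.225·3.71²/1000 = 0.2378 kPa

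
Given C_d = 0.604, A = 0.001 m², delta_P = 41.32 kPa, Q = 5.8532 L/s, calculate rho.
Formula: Q = C_d A \sqrt{\frac{2 \Delta P}{\rho}}
Substituting knowns: 5.8532 = 0.604·0.001·√(2·(41.32·1000)/rho)·1000
Solving for rho: rho = 2·(41.32·1000)/((5.8532/1000)/(0.604·0.001))² = 880 kg/m³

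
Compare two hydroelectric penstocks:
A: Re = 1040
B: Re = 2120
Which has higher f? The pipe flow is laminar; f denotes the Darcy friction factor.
f(A) = 0.06154, f(B) = 0.03019. Answer: A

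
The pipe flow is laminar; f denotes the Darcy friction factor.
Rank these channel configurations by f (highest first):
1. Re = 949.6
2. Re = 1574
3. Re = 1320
Case 1: f = 0.0674
Case 2: f = 0.04066
Case 3: f = 0.04848
Ranking (highest first): 1, 3, 2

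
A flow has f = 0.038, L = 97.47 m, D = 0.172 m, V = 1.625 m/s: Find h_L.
Formula: h_L = f \frac{L}{D} \frac{V^2}{2g}
h_L = 0.038·(97.47/0.172)·1.625²/(2·9.81) = 2.898 m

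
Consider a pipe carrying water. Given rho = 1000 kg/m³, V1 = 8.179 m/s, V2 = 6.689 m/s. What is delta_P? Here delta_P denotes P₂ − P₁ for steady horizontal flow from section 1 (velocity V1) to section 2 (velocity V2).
Formula: \Delta P = \frac{1}{2} \rho (V_1^2 - V_2^2)
delta_P = 0.5·1000·(8.179² − 6.689²)/1000 = 11.08 kPa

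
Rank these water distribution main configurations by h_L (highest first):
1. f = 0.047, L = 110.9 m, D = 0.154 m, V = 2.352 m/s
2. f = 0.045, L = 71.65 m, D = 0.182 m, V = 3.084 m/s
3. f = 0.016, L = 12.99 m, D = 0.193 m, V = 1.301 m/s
Case 1: h_L = 9.543 m
Case 2: h_L = 8.588 m
Case 3: h_L = 0.0929 m
Ranking (highest first): 1, 2, 3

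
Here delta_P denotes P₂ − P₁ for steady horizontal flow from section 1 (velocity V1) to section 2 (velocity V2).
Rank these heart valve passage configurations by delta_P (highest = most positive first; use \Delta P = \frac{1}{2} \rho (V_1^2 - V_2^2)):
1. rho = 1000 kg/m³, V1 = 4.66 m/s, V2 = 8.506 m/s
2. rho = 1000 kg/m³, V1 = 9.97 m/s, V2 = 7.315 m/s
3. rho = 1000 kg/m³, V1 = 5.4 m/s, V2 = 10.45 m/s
Case 1: delta_P = -25.32 kPa
Case 2: delta_P = 22.95 kPa
Case 3: delta_P = -40.02 kPa
Ranking (highest first): 2, 1, 3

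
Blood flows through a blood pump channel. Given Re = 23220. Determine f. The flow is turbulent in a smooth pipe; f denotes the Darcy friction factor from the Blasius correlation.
Formula: f = \frac{0.316}{Re^{0.25}}
f = 0.316/23220^0.25 = 0.0256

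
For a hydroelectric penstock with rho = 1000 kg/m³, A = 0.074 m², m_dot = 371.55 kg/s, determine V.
Formula: \dot{m} = \rho A V
Substituting knowns: 371.55 = 1000·0.074·V
Solving for V: V = 371.55/(1000·0.074) = 5.021 m/s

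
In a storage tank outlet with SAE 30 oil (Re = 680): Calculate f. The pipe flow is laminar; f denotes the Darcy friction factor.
Formula: f = \frac{64}{Re}
f = 64/680 = 0.09412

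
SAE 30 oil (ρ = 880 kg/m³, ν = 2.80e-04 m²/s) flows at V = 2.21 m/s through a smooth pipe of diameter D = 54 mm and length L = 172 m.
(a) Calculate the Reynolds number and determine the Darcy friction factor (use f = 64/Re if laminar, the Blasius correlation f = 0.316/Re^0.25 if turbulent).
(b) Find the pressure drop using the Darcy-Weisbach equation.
(a) Re = V·D/ν = 2.21·0.054/2.80e-04 = 426.21 → laminar (Re < 2300); f = 64/Re = 64/426.21 = 0.15016
(b) Darcy-Weisbach: ΔP = f·(L/D)·½ρV²/1000 = 0.15016·(172/0.054)·½·880·2.21²/1000 = 1028 kPa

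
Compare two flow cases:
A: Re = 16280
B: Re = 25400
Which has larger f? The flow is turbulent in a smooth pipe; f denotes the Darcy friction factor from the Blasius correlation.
f(A) = 0.02798, f(B) = 0.02503. Answer: A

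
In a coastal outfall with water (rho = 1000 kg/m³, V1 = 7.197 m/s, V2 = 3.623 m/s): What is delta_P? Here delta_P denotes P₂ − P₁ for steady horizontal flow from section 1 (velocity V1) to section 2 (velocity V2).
Formula: \Delta P = \frac{1}{2} \rho (V_1^2 - V_2^2)
delta_P = 0.5·1000·(7.197² − 3.623²)/1000 = 19.34 kPa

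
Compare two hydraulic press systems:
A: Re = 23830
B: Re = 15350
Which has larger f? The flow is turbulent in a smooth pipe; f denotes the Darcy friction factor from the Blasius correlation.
f(A) = 0.02543, f(B) = 0.02839. Answer: B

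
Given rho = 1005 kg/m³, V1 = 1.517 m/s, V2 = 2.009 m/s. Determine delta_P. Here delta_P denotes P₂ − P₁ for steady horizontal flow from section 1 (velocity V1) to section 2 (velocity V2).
Formula: \Delta P = \frac{1}{2} \rho (V_1^2 - V_2^2)
delta_P = 0.5·1005·(1.517² − 2.009²)/1000 = -0.8717 kPa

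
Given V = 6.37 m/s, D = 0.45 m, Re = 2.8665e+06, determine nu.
Formula: Re = \frac{V D}{\nu}
Substituting knowns: 2.8665e+06 = 6.37·0.45/nu
Solving for nu: nu = 6.37·0.45/2.8665e+06 = 1.000e-06 m²/s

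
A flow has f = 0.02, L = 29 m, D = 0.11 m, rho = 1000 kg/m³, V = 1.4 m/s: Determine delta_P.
Formula: \Delta P = f \frac{L}{D} \frac{\rho V^2}{2}
delta_P = 0.02·(29/0.11)·0.5·1000·1.4²/1000 = 5.167 kPa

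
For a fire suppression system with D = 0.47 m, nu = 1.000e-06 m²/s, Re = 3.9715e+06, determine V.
Formula: Re = \frac{V D}{\nu}
Substituting knowns: 3.9715e+06 = V·0.47/1.000e-06
Solving for V: V = 3.9715e+06·1.000e-06/0.47 = 8.45 m/s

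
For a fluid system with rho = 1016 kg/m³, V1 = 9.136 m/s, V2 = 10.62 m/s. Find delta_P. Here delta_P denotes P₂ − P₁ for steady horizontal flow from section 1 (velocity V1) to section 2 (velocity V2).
Formula: \Delta P = \frac{1}{2} \rho (V_1^2 - V_2^2)
delta_P = 0.5·1016·(9.136² − 10.62²)/1000 = -14.89 kPa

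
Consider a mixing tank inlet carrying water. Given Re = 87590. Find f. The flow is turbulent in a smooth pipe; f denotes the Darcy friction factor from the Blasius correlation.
Formula: f = \frac{0.316}{Re^{0.25}}
f = 0.316/87590^0.25 = 0.01837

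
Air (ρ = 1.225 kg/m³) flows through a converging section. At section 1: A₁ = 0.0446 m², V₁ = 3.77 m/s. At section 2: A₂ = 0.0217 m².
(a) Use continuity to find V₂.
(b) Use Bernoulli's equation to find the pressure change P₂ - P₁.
(a) Continuity: A₁V₁=A₂V₂ -> V₂=A₁V₁/A₂=0.0446*3.77/0.0217=7.75 m/s
(b) Bernoulli: P₂-P₁=0.5*rho*(V₁^2-V₂^2)/1000=0.5*1.225*(3.77^2-7.75^2)/1000=-0.02808 kPa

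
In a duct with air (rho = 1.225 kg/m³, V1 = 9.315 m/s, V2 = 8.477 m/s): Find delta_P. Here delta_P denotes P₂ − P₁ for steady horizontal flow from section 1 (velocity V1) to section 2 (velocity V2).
Formula: \Delta P = \frac{1}{2} \rho (V_1^2 - V_2^2)
delta_P = 0.5·1.225·(9.315² − 8.477²)/1000 = 0.009132 kPa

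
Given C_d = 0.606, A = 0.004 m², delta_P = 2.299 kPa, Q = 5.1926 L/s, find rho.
Formula: Q = C_d A \sqrt{\frac{2 \Delta P}{\rho}}
Substituting knowns: 5.1926 = 0.606·0.004·√(2·(2.299·1000)/rho)·1000
Solving for rho: rho = 2·(2.299·1000)/((5.1926/1000)/(0.606·0.004))² = 1002 kg/m³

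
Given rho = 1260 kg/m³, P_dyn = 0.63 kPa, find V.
Formula: P_{dyn} = \frac{1}{2} \rho V^2
Substituting knowns: 0.63 = 0.5·1260·V²/1000
Solving for V: V = √(2·(0.63·1000)/1260) = 1 m/s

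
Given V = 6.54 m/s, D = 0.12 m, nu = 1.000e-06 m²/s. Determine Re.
Formula: Re = \frac{V D}{\nu}
Re = 6.54·0.12/1.000e-06 = 784800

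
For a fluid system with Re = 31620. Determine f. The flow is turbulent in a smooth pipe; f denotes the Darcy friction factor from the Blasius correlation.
Formula: f = \frac{0.316}{Re^{0.25}}
f = 0.316/31620^0.25 = 0.0237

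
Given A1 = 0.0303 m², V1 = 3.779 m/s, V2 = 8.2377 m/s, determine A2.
Formula: V_2 = \frac{A_1 V_1}{A_2}
Substituting knowns: 8.2377 = 0.0303·3.779/A2
Solving for A2: A2 = 0.0303·3.779/8.2377 = 0.0139 m²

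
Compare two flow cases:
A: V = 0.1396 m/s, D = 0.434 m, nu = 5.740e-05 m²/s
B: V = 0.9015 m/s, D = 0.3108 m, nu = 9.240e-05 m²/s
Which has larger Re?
Re(A) = 1056, Re(B) = 3032. Answer: B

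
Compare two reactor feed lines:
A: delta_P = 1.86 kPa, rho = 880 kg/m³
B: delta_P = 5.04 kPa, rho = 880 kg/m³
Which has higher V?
V(A) = 2.056 m/s, V(B) = 3.384 m/s. Answer: B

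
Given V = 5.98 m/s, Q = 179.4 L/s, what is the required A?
Formula: Q = A V
Substituting knowns: 179.4 = A·5.98·1000
Solving for A: A = (179.4/1000)/5.98 = 0.03 m²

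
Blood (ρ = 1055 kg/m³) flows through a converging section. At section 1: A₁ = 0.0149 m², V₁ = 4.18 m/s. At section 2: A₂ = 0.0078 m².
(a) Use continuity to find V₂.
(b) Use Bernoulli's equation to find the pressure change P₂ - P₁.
(a) Continuity: A₁V₁=A₂V₂ -> V₂=A₁V₁/A₂=0.0149*4.18/0.0078=7.98 m/s
(b) Bernoulli: P₂-P₁=0.5*rho*(V₁^2-V₂^2)/1000=0.5*1055*(4.18^2-7.98^2)/1000=-24.37 kPa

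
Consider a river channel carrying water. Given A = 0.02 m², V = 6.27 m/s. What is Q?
Formula: Q = A V
Q = 0.02·6.27·1000 = 125.4 L/s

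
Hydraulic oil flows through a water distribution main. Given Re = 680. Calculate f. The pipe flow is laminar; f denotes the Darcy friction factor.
Formula: f = \frac{64}{Re}
f = 64/680 = 0.09412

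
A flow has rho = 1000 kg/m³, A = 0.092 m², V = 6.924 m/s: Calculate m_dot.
Formula: \dot{m} = \rho A V
m_dot = 1000·0.092·6.924 = 637 kg/s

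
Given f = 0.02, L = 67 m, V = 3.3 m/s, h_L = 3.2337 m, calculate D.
Formula: h_L = f \frac{L}{D} \frac{V^2}{2g}
Substituting knowns: 3.2337 = 0.02·(67/D)·3.3²/(2·9.81)
Solving for D: D = 0.02·67·3.3²/(2·9.81·3.2337) = 0.23 m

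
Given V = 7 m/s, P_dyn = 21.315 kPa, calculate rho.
Formula: P_{dyn} = \frac{1}{2} \rho V^2
Substituting knowns: 21.315 = 0.5·rho·7²/1000
Solving for rho: rho = 2·(21.315·1000)/7² = 870 kg/m³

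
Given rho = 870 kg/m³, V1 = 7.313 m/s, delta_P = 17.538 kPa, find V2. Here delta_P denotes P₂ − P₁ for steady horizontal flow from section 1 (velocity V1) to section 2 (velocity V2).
Formula: \Delta P = \frac{1}{2} \rho (V_1^2 - V_2^2)
Substituting knowns: 17.538 = 0.5·870·(7.313² − V2²)/1000
Solving for V2: V2 = √(7.313² − 2·(17.538·1000)/870) = 3.628 m/s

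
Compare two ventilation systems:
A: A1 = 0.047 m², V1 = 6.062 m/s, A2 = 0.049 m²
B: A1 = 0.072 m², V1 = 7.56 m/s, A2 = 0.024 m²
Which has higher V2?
V2(A) = 5.815 m/s, V2(B) = 22.68 m/s. Answer: B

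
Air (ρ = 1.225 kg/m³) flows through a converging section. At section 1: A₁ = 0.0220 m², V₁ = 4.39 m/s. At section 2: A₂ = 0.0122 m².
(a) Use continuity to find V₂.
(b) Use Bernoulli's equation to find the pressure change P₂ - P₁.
(a) Continuity: A₁V₁=A₂V₂ -> V₂=A₁V₁/A₂=0.0220*4.39/0.0122=7.92 m/s
(b) Bernoulli: P₂-P₁=0.5*rho*(V₁^2-V₂^2)/1000=0.5*1.225*(4.39^2-7.92^2)/1000=-0.02662 kPa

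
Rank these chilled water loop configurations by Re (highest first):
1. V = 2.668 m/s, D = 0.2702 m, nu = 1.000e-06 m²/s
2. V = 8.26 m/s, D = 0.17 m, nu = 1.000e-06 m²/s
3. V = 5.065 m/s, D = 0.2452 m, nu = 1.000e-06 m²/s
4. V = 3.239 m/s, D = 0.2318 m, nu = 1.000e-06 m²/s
Case 1: Re = 720894
Case 2: Re = 1.404e+06
Case 3: Re = 1.242e+06
Case 4: Re = 750800
Ranking (highest first): 2, 3, 4, 1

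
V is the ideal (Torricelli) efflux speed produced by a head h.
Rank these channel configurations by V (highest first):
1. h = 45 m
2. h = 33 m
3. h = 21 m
Case 1: V = 29.71 m/s
Case 2: V = 25.45 m/s
Case 3: V = 20.3 m/s
Ranking (highest first): 1, 2, 3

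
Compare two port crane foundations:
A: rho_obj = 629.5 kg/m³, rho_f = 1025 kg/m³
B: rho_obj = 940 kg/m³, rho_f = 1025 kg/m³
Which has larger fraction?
fraction(A) = 0.6141, fraction(B) = 0.9171. Answer: B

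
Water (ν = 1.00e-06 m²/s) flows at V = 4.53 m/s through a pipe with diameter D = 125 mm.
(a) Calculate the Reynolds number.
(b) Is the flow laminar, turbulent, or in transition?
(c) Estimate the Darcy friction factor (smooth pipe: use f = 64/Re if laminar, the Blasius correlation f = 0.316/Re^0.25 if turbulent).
(a) Re = V·D/ν = 4.53·0.125/1.00e-06 = 566250
(b) Flow regime: turbulent (Re > 4000)
(c) Friction factor: f = 0.316/Re^0.25 = 0.316/566250^0.25 = 0.01152 (Blasius is strictly valid for Re ≲ 1e5; used here as the smooth-pipe estimate the problem specifies)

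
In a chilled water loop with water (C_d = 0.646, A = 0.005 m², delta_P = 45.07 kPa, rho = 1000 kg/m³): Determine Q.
Formula: Q = C_d A \sqrt{\frac{2 \Delta P}{\rho}}
Q = 0.646·0.005·√(2·(45.07·1000)/1000)·1000 = 30.67 L/s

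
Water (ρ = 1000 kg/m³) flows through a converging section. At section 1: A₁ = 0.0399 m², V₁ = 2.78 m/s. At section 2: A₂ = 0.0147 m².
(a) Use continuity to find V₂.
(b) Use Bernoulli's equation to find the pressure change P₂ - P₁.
(a) Continuity: A₁V₁=A₂V₂ -> V₂=A₁V₁/A₂=0.0399*2.78/0.0147=7.55 m/s
(b) Bernoulli: P₂-P₁=0.5*rho*(V₁^2-V₂^2)/1000=0.5*1000*(2.78^2-7.55^2)/1000=-24.64 kPa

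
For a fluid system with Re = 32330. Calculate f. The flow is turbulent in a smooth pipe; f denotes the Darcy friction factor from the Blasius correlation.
Formula: f = \frac{0.316}{Re^{0.25}}
f = 0.316/32330^0.25 = 0.02357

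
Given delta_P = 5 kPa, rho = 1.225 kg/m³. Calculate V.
Formula: V = \sqrt{\frac{2 \Delta P}{\rho}}
V = √(2·(5·1000)/1.225) = 90.35 m/s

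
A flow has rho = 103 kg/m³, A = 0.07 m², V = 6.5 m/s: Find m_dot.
Formula: \dot{m} = \rho A V
m_dot = 103·0.07·6.5 = 46.87 kg/s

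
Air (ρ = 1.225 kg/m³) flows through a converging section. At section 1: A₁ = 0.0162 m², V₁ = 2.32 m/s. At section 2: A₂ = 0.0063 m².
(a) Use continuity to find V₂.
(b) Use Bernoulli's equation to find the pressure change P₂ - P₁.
(a) Continuity: A₁V₁=A₂V₂ -> V₂=A₁V₁/A₂=0.0162*2.32/0.0063=5.97 m/s
(b) Bernoulli: P₂-P₁=0.5*rho*(V₁^2-V₂^2)/1000=0.5*1.225*(2.32^2-5.97^2)/1000=-0.01853 kPa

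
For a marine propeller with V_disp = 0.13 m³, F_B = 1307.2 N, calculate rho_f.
Formula: F_B = \rho_f g V_{disp}
Substituting knowns: 1307.2 = rho_f·9.81·0.13
Solving for rho_f: rho_f = 1307.2/(9.81·0.13) = 1025 kg/m³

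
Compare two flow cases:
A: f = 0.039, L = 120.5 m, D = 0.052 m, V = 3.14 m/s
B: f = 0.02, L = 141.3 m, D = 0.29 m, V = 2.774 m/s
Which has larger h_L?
h_L(A) = 45.42 m, h_L(B) = 3.822 m. Answer: A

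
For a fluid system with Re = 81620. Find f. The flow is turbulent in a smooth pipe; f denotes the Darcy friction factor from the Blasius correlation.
Formula: f = \frac{0.316}{Re^{0.25}}
f = 0.316/81620^0.25 = 0.0187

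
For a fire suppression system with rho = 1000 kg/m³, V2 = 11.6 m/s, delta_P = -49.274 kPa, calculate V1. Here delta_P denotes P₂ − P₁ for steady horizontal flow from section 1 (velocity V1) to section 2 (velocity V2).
Formula: \Delta P = \frac{1}{2} \rho (V_1^2 - V_2^2)
Substituting knowns: -49.274 = 0.5·1000·(V1² − 11.6²)/1000
Solving for V1: V1 = √(11.6² + 2·(-49.274·1000)/1000) = 6.001 m/s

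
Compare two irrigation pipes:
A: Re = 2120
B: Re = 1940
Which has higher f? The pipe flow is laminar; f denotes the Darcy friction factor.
f(A) = 0.03019, f(B) = 0.03299. Answer: B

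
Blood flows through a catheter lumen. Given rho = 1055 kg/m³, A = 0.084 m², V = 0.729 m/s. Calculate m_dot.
Formula: \dot{m} = \rho A V
m_dot = 1055·0.084·0.729 = 64.6 kg/s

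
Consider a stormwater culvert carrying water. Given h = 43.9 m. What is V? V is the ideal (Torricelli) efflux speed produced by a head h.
Formula: V = \sqrt{2 g h}
V = √(2·9.81·43.9) = 29.35 m/s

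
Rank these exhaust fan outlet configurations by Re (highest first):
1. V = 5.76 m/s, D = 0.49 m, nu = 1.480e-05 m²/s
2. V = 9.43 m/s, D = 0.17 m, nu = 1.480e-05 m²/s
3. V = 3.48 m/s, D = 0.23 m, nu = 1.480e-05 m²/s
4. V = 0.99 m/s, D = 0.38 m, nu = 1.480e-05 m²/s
Case 1: Re = 190703
Case 2: Re = 108318
Case 3: Re = 54081
Case 4: Re = 25419
Ranking (highest first): 1, 2, 3, 4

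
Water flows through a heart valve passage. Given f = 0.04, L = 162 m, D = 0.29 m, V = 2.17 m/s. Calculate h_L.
Formula: h_L = f \frac{L}{D} \frac{V^2}{2g}
h_L = 0.04·(162/0.29)·2.17²/(2·9.81) = 5.363 m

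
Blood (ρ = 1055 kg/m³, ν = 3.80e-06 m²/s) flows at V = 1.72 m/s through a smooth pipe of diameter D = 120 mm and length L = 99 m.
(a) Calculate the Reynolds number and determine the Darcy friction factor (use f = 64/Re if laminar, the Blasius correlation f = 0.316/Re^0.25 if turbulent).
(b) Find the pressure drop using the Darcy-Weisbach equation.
(a) Re = V·D/ν = 1.72·0.12/3.80e-06 = 54316 → turbulent (Re > 4000); f = 0.316/Re^0.25 = 0.316/54316^0.25 = 0.020699
(b) Darcy-Weisbach: ΔP = f·(L/D)·½ρV²/1000 = 0.020699·(99/0.120)·½·1055·1.72²/1000 = 26.65 kPa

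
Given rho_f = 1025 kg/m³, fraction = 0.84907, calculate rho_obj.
Formula: f_{sub} = \frac{\rho_{obj}}{\rho_f}
Substituting knowns: 0.84907 = rho_obj/1025
Solving for rho_obj: rho_obj = 0.84907·1025 = 870.3 kg/m³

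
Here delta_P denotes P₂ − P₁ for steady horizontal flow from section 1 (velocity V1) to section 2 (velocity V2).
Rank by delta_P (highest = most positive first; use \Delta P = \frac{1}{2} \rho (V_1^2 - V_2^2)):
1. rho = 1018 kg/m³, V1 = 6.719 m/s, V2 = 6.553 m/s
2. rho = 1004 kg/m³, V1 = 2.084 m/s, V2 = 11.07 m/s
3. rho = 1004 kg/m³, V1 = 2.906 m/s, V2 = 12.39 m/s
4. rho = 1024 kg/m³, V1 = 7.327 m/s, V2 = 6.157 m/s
Case 1: delta_P = 1.121 kPa
Case 2: delta_P = -59.34 kPa
Case 3: delta_P = -72.82 kPa
Case 4: delta_P = 8.077 kPa
Ranking (highest first): 4, 1, 2, 3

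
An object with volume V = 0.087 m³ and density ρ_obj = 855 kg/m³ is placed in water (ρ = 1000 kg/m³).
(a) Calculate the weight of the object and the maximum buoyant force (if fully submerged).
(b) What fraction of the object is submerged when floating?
(a) W=rho_obj*g*V=855*9.81*0.087=729.7 N; F_B(max)=rho*g*V=1000*9.81*0.087=853.5 N
(b) Floating fraction=rho_obj/rho=855/1000=0.855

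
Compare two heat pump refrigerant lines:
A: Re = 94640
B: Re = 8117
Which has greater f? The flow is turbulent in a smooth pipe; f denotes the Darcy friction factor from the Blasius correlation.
f(A) = 0.01802, f(B) = 0.03329. Answer: B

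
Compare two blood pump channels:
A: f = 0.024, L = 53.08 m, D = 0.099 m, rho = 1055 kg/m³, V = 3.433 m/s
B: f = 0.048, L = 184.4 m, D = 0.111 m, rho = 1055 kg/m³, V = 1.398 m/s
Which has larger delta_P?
delta_P(A) = 80 kPa, delta_P(B) = 82.21 kPa. Answer: B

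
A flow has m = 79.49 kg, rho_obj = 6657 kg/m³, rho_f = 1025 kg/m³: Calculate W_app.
Formula: W_{app} = mg\left(1 - \frac{\rho_f}{\rho_{obj}}\right)
W_app = 79.49·9.81·(1 − 1025/6657) = 659.7 N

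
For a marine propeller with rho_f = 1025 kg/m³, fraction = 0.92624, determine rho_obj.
Formula: f_{sub} = \frac{\rho_{obj}}{\rho_f}
Substituting knowns: 0.92624 = rho_obj/1025
Solving for rho_obj: rho_obj = 0.92624·1025 = 949.4 kg/m³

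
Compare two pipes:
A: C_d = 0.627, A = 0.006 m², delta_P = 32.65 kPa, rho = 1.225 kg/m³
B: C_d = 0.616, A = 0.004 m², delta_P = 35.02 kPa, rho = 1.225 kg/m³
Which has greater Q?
Q(A) = 868.6 L/s, Q(B) = 589.2 L/s. Answer: A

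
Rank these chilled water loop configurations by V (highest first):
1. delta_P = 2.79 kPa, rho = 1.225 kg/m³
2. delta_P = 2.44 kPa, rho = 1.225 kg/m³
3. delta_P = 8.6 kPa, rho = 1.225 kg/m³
Case 1: V = 67.49 m/s
Case 2: V = 63.12 m/s
Case 3: V = 118.5 m/s
Ranking (highest first): 3, 1, 2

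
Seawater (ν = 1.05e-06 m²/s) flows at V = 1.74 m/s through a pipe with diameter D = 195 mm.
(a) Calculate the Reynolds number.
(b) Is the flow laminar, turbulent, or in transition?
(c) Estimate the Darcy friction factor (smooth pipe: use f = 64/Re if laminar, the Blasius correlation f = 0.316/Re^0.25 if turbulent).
(a) Re = V·D/ν = 1.74·0.195/1.05e-06 = 323140
(b) Flow regime: turbulent (Re > 4000)
(c) Friction factor: f = 0.316/Re^0.25 = 0.316/323140^0.25 = 0.01325 (Blasius is strictly valid for Re ≲ 1e5; used here as the smooth-pipe estimate the problem specifies)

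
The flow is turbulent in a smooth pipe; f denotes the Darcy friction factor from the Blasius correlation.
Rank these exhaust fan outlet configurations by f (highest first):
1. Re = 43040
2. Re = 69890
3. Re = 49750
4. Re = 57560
Case 1: f = 0.02194
Case 2: f = 0.01943
Case 3: f = 0.02116
Case 4: f = 0.0204
Ranking (highest first): 1, 3, 4, 2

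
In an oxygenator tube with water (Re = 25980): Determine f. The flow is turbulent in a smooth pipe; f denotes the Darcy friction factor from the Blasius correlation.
Formula: f = \frac{0.316}{Re^{0.25}}
f = 0.316/25980^0.25 = 0.02489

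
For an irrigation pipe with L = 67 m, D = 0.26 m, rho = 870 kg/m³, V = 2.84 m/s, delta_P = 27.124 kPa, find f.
Formula: \Delta P = f \frac{L}{D} \frac{\rho V^2}{2}
Substituting knowns: 27.124 = f·(67/0.26)·0.5·870·2.84²/1000
Solving for f: f = (27.124·1000)/((67/0.26)·0.5·870·2.84²) = 0.03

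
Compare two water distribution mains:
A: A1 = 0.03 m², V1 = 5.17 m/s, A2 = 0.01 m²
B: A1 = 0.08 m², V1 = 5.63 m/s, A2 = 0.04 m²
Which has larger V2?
V2(A) = 15.51 m/s, V2(B) = 11.26 m/s. Answer: A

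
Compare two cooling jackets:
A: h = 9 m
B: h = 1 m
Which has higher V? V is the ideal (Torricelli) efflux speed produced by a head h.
V(A) = 13.29 m/s, V(B) = 4.429 m/s. Answer: A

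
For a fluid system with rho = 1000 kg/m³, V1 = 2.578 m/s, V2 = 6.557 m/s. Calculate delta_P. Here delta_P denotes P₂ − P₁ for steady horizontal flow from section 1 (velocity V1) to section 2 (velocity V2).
Formula: \Delta P = \frac{1}{2} \rho (V_1^2 - V_2^2)
delta_P = 0.5·1000·(2.578² − 6.557²)/1000 = -18.17 kPa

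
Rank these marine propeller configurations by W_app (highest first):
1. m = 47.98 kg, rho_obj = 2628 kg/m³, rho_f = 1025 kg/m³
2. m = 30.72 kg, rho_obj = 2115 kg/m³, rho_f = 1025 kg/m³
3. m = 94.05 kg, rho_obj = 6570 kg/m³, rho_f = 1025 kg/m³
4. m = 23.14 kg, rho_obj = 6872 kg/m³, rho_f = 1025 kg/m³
Case 1: W_app = 287.1 N
Case 2: W_app = 155.3 N
Case 3: W_app = 778.7 N
Case 4: W_app = 193.1 N
Ranking (highest first): 3, 1, 4, 2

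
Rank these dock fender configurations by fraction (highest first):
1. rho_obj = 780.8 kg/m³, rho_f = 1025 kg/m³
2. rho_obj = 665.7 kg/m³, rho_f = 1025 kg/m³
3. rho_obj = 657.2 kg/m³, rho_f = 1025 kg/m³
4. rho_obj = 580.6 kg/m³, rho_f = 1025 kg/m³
Case 1: fraction = 0.7618
Case 2: fraction = 0.6495
Case 3: fraction = 0.6412
Case 4: fraction = 0.5664
Ranking (highest first): 1, 2, 3, 4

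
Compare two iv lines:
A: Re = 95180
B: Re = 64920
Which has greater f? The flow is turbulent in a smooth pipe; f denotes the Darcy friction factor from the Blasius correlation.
f(A) = 0.01799, f(B) = 0.0198. Answer: B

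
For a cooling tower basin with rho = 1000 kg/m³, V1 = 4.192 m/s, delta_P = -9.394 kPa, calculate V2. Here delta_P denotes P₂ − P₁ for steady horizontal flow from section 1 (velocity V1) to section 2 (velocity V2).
Formula: \Delta P = \frac{1}{2} \rho (V_1^2 - V_2^2)
Substituting knowns: -9.394 = 0.5·1000·(4.192² − V2²)/1000
Solving for V2: V2 = √(4.192² − 2·(-9.394·1000)/1000) = 6.03 m/s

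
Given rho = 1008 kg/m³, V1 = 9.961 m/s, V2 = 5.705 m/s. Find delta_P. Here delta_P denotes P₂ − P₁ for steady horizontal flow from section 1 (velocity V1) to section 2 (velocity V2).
Formula: \Delta P = \frac{1}{2} \rho (V_1^2 - V_2^2)
delta_P = 0.5·1008·(9.961² − 5.705²)/1000 = 33.6 kPa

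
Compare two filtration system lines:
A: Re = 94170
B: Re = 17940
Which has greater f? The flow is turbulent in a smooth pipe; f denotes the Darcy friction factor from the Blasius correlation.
f(A) = 0.01804, f(B) = 0.0273. Answer: B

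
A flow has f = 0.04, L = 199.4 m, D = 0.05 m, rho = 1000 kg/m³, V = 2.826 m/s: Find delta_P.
Formula: \Delta P = f \frac{L}{D} \frac{\rho V^2}{2}
delta_P = 0.04·(199.4/0.05)·0.5·1000·2.826²/1000 = 637 kPa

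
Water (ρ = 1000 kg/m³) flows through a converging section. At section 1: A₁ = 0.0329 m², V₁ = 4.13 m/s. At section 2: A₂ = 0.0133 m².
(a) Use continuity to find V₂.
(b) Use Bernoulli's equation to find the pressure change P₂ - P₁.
(a) Continuity: A₁V₁=A₂V₂ -> V₂=A₁V₁/A₂=0.0329*4.13/0.0133=10.22 m/s
(b) Bernoulli: P₂-P₁=0.5*rho*(V₁^2-V₂^2)/1000=0.5*1000*(4.13^2-10.22^2)/1000=-43.7 kPa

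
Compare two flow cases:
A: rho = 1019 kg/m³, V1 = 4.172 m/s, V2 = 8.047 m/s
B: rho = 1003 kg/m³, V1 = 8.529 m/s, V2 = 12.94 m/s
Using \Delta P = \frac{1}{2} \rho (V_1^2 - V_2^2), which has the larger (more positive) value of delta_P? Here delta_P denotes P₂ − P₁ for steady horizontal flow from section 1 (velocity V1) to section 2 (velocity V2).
delta_P(A) = -24.12 kPa, delta_P(B) = -47.49 kPa. Answer: A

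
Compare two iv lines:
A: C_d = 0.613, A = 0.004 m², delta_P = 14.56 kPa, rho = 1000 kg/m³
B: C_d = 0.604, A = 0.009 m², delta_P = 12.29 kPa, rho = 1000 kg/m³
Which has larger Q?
Q(A) = 13.23 L/s, Q(B) = 26.95 L/s. Answer: B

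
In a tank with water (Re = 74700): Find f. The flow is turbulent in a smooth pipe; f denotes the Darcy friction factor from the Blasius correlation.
Formula: f = \frac{0.316}{Re^{0.25}}
f = 0.316/74700^0.25 = 0.01911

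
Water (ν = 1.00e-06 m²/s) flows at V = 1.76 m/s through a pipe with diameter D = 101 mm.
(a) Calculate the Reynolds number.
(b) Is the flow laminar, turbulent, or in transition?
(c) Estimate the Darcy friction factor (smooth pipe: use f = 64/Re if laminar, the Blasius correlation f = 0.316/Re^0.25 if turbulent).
(a) Re = V·D/ν = 1.76·0.101/1.00e-06 = 177760
(b) Flow regime: turbulent (Re > 4000)
(c) Friction factor: f = 0.316/Re^0.25 = 0.316/177760^0.25 = 0.01539 (Blasius is strictly valid for Re ≲ 1e5; used here as the smooth-pipe estimate the problem specifies)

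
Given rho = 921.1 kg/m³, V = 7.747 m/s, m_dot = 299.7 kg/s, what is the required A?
Formula: \dot{m} = \rho A V
Substituting knowns: 299.7 = 921.1·A·7.747
Solving for A: A = 299.7/(921.1·7.747) = 0.042 m²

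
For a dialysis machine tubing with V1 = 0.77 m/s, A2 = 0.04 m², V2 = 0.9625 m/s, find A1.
Formula: V_2 = \frac{A_1 V_1}{A_2}
Substituting knowns: 0.9625 = A1·0.77/0.04
Solving for A1: A1 = 0.9625·0.04/0.77 = 0.05 m²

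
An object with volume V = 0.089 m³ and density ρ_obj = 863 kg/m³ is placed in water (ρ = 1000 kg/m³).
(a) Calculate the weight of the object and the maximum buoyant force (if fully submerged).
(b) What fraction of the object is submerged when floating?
(a) W=rho_obj*g*V=863*9.81*0.089=753.5 N; F_B(max)=rho*g*V=1000*9.81*0.089=873.1 N
(b) Floating fraction=rho_obj/rho=863/1000=0.863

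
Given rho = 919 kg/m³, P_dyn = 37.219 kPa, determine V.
Formula: P_{dyn} = \frac{1}{2} \rho V^2
Substituting knowns: 37.219 = 0.5·919·V²/1000
Solving for V: V = √(2·(37.219·1000)/919) = 9 m/s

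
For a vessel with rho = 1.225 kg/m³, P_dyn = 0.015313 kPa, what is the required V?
Formula: P_{dyn} = \frac{1}{2} \rho V^2
Substituting knowns: 0.015313 = 0.5·1.225·V²/1000
Solving for V: V = √(2·(0.015313·1000)/1.225) = 5 m/s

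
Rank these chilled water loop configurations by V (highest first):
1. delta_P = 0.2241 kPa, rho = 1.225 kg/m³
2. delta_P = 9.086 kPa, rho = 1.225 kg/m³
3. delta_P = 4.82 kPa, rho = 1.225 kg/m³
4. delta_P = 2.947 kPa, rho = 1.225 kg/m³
Case 1: V = 19.13 m/s
Case 2: V = 121.8 m/s
Case 3: V = 88.71 m/s
Case 4: V = 69.36 m/s
Ranking (highest first): 2, 3, 4, 1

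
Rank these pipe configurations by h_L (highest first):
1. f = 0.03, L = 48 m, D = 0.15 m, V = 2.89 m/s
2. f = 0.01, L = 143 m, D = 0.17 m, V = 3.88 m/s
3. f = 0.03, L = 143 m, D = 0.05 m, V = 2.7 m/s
Case 1: h_L = 4.087 m
Case 2: h_L = 6.454 m
Case 3: h_L = 31.88 m
Ranking (highest first): 3, 2, 1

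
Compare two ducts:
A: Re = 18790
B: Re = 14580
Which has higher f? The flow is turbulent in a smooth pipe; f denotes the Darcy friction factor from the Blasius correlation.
f(A) = 0.02699, f(B) = 0.02876. Answer: B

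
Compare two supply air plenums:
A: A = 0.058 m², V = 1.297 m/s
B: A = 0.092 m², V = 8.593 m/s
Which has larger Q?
Q(A) = 75.23 L/s, Q(B) = 790.6 L/s. Answer: B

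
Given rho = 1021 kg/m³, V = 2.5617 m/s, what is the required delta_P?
Formula: V = \sqrt{\frac{2 \Delta P}{\rho}}
Substituting knowns: 2.5617 = √(2·(delta_P·1000)/1021)
Solving for delta_P: delta_P = 2.5617²·1021/2/1000 = 3.35 kPa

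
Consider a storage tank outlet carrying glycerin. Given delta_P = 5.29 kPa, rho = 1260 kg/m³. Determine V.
Formula: V = \sqrt{\frac{2 \Delta P}{\rho}}
V = √(2·(5.29·1000)/1260) = 2.898 m/s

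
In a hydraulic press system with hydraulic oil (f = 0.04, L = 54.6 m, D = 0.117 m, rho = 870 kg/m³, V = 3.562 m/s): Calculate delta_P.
Formula: \Delta P = f \frac{L}{D} \frac{\rho V^2}{2}
delta_P = 0.04·(54.6/0.117)·0.5·870·3.562²/1000 = 103 kPa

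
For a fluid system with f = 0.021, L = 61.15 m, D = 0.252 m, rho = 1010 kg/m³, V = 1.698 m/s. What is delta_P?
Formula: \Delta P = f \frac{L}{D} \frac{\rho V^2}{2}
delta_P = 0.021·(61.15/0.252)·0.5·1010·1.698²/1000 = 7.42 kPa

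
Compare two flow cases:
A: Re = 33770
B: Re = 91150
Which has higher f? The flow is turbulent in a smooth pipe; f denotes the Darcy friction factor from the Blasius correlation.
f(A) = 0.02331, f(B) = 0.01819. Answer: A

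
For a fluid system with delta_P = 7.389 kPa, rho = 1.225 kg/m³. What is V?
Formula: V = \sqrt{\frac{2 \Delta P}{\rho}}
V = √(2·(7.389·1000)/1.225) = 109.8 m/s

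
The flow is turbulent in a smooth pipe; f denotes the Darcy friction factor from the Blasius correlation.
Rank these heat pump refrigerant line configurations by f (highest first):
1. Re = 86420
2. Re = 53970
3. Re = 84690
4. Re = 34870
Case 1: f = 0.01843
Case 2: f = 0.02073
Case 3: f = 0.01852
Case 4: f = 0.02312
Ranking (highest first): 4, 2, 3, 1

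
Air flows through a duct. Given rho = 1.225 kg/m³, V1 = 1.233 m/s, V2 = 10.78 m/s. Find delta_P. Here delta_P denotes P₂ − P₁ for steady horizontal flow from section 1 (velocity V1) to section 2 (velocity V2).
Formula: \Delta P = \frac{1}{2} \rho (V_1^2 - V_2^2)
delta_P = 0.5·1.225·(1.233² − 10.78²)/1000 = -0.07025 kPa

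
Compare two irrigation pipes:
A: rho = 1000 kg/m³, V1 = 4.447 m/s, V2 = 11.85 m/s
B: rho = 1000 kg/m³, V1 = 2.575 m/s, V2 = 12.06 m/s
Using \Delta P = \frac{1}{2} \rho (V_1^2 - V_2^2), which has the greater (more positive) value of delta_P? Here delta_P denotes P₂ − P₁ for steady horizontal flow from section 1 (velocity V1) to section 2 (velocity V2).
delta_P(A) = -60.32 kPa, delta_P(B) = -69.41 kPa. Answer: A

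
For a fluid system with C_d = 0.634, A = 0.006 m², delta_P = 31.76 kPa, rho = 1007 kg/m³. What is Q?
Formula: Q = C_d A \sqrt{\frac{2 \Delta P}{\rho}}
Q = 0.634·0.006·√(2·(31.76·1000)/1007)·1000 = 30.21 L/s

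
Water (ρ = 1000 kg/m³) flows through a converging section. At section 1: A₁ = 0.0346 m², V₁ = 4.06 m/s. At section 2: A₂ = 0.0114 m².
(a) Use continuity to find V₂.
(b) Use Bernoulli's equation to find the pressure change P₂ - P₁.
(a) Continuity: A₁V₁=A₂V₂ -> V₂=A₁V₁/A₂=0.0346*4.06/0.0114=12.32 m/s
(b) Bernoulli: P₂-P₁=0.5*rho*(V₁^2-V₂^2)/1000=0.5*1000*(4.06^2-12.32^2)/1000=-67.65 kPa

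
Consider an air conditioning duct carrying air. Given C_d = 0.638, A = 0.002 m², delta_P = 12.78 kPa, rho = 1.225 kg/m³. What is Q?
Formula: Q = C_d A \sqrt{\frac{2 \Delta P}{\rho}}
Q = 0.638·0.002·√(2·(12.78·1000)/1.225)·1000 = 184.3 L/s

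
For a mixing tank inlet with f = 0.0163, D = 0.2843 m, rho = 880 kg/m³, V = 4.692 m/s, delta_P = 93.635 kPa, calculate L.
Formula: \Delta P = f \frac{L}{D} \frac{\rho V^2}{2}
Substituting knowns: 93.635 = 0.0163·(L/0.2843)·0.5·880·4.692²/1000
Solving for L: L = (93.635·1000)·0.2843/(0.0163·0.5·880·4.692²) = 168.6 m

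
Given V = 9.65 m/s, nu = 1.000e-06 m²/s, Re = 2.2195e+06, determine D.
Formula: Re = \frac{V D}{\nu}
Substituting knowns: 2.2195e+06 = 9.65·D/1.000e-06
Solving for D: D = 2.2195e+06·1.000e-06/9.65 = 0.23 m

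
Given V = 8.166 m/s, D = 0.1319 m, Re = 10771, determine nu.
Formula: Re = \frac{V D}{\nu}
Substituting knowns: 10771 = 8.166·0.1319/nu
Solving for nu: nu = 8.166·0.1319/10771 = 0.0001 m²/s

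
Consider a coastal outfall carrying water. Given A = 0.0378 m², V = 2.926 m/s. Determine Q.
Formula: Q = A V
Q = 0.0378·2.926·1000 = 110.6 L/s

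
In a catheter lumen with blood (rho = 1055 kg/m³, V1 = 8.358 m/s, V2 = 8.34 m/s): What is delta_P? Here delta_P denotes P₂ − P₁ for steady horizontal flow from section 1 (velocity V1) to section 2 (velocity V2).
Formula: \Delta P = \frac{1}{2} \rho (V_1^2 - V_2^2)
delta_P = 0.5·1055·(8.358² − 8.34²)/1000 = 0.1585 kPa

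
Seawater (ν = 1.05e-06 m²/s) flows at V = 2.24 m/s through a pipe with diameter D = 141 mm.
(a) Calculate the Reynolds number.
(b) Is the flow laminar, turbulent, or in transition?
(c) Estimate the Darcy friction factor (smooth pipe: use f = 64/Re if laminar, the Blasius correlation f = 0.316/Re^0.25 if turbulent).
(a) Re = V·D/ν = 2.24·0.141/1.05e-06 = 300800
(b) Flow regime: turbulent (Re > 4000)
(c) Friction factor: f = 0.316/Re^0.25 = 0.316/300800^0.25 = 0.01349 (Blasius is strictly valid for Re ≲ 1e5; used here as the smooth-pipe estimate the problem specifies)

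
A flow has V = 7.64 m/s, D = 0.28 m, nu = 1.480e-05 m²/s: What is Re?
Formula: Re = \frac{V D}{\nu}
Re = 7.64·0.28/1.480e-05 = 144541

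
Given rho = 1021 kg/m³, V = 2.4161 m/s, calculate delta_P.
Formula: V = \sqrt{\frac{2 \Delta P}{\rho}}
Substituting knowns: 2.4161 = √(2·(delta_P·1000)/1021)
Solving for delta_P: delta_P = 2.4161²·1021/2/1000 = 2.98 kPa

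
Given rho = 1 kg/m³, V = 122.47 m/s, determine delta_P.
Formula: V = \sqrt{\frac{2 \Delta P}{\rho}}
Substituting knowns: 122.47 = √(2·(delta_P·1000)/1)
Solving for delta_P: delta_P = 122.47²·1/2/1000 = 7.499 kPa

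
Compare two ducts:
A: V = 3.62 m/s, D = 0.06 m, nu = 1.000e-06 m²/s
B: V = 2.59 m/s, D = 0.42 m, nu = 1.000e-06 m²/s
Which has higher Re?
Re(A) = 217200, Re(B) = 1.088e+06. Answer: B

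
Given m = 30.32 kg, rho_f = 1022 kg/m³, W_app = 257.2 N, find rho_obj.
Formula: W_{app} = mg\left(1 - \frac{\rho_f}{\rho_{obj}}\right)
Substituting knowns: 257.2 = 30.32·9.81·(1 − 1022/rho_obj)
Solving for rho_obj: rho_obj = 1022/(1 − 257.2/(30.32·9.81)) = 7554 kg/m³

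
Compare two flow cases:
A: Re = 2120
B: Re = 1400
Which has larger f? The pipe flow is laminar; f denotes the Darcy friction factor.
f(A) = 0.03019, f(B) = 0.04571. Answer: B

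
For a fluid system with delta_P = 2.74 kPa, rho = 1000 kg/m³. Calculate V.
Formula: V = \sqrt{\frac{2 \Delta P}{\rho}}
V = √(2·(2.74·1000)/1000) = 2.341 m/s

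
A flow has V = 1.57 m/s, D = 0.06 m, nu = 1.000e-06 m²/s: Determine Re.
Formula: Re = \frac{V D}{\nu}
Re = 1.57·0.06/1.000e-06 = 94200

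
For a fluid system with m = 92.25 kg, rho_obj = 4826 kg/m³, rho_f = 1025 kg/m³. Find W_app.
Formula: W_{app} = mg\left(1 - \frac{\rho_f}{\rho_{obj}}\right)
W_app = 92.25·9.81·(1 − 1025/4826) = 712.8 N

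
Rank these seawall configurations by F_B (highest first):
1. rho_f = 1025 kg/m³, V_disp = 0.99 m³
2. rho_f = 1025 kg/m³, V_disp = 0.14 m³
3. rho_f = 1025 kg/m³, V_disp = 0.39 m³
Case 1: F_B = 9955 N
Case 2: F_B = 1408 N
Case 3: F_B = 3922 N
Ranking (highest first): 1, 3, 2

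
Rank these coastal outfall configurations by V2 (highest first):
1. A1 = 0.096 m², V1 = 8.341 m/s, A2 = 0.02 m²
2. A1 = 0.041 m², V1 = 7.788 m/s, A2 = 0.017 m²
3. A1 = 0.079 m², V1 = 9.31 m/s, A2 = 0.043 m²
Case 1: V2 = 40.04 m/s
Case 2: V2 = 18.78 m/s
Case 3: V2 = 17.1 m/s
Ranking (highest first): 1, 2, 3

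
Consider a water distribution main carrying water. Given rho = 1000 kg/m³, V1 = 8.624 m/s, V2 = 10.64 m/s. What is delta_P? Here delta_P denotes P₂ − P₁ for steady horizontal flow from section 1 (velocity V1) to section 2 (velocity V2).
Formula: \Delta P = \frac{1}{2} \rho (V_1^2 - V_2^2)
delta_P = 0.5·1000·(8.624² − 10.64²)/1000 = -19.42 kPa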